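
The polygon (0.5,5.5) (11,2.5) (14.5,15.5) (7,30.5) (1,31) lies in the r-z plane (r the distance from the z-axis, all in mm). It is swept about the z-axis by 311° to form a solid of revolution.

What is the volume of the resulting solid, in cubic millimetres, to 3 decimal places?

Volume = 10308.288 mm³

Profile (r,z), 5 vertices: (0.5,5.5) (11,2.5) (14.5,15.5) (7,30.5) (1,31)
edge 0: (0.5,5.5)→(11,2.5)  cross = 0.5·2.5 − 11·5.5 = -59.2500; (r_i+r_j)·cross = 11.5·-59.2500 = -681.3750
edge 1: (11,2.5)→(14.5,15.5)  cross = 11·15.5 − 14.5·2.5 = 134.2500; (r_i+r_j)·cross = 25.5·134.2500 = 3423.3750
edge 2: (14.5,15.5)→(7,30.5)  cross = 14.5·30.5 − 7·15.5 = 333.7500; (r_i+r_j)·cross = 21.5·333.7500 = 7175.6250
edge 3: (7,30.5)→(1,31)  cross = 7·31 − 1·30.5 = 186.5000; (r_i+r_j)·cross = 8·186.5000 = 1492.0000
edge 4: (1,31)→(0.5,5.5)  cross = 1·5.5 − 0.5·31 = -10.0000; (r_i+r_j)·cross = 1.5·-10.0000 = -15.0000
Σcross = 585.2500 → A = |Σcross|/2 = 292.6250 mm²
Σ(r_i+r_j)·cross = 11394.6250 → first moment M = |Σ|/6 = 1899.1042
R_c = M/A = 1899.1042/292.6250 = 6.4899 mm
θ = 311° = 5.427974 rad
V = θ·R_c·A = 5.427974·6.4899·292.6250 = 10308.288 mm³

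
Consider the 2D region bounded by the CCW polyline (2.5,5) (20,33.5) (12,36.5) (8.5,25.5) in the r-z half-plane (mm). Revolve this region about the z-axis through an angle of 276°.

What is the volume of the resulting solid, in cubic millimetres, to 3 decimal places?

Volume = 7875.571 mm³

Profile (r,z), 4 vertices: (2.5,5) (20,33.5) (12,36.5) (8.5,25.5)
edge 0: (2.5,5)→(20,33.5)  cross = 2.5·33.5 − 20·5 = -16.2500; (r_i+r_j)·cross = 22.5·-16.2500 = -365.6250
edge 1: (20,33.5)→(12,36.5)  cross = 20·36.5 − 12·33.5 = 328.0000; (r_i+r_j)·cross = 32·328.0000 = 10496.0000
edge 2: (12,36.5)→(8.5,25.5)  cross = 12·25.5 − 8.5·36.5 = -4.2500; (r_i+r_j)·cross = 20.5·-4.2500 = -87.1250
edge 3: (8.5,25.5)→(2.5,5)  cross = 8.5·5 − 2.5·25.5 = -21.2500; (r_i+r_j)·cross = 11·-21.2500 = -233.7500
Σcross = 286.2500 → A = |Σcross|/2 = 143.1250 mm²
Σ(r_i+r_j)·cross = 9809.5000 → first moment M = |Σ|/6 = 1634.9167
R_c = M/A = 1634.9167/143.1250 = 11.4230 mm
θ = 276° = 4.817109 rad
V = θ·R_c·A = 4.817109·11.4230·143.1250 = 7875.571 mm³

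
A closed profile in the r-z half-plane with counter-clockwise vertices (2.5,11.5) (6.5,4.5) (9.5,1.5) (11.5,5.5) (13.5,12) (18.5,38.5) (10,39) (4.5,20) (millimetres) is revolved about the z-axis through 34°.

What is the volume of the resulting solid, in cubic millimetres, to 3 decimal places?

Volume = 2048.755 mm³

Profile (r,z), 8 vertices: (2.5,11.5) (6.5,4.5) (9.5,1.5) (11.5,5.5) (13.5,12) (18.5,38.5) (10,39) (4.5,20)
edge 0: (2.5,11.5)→(6.5,4.5)  cross = 2.5·4.5 − 6.5·11.5 = -63.5000; (r_i+r_j)·cross = 9·-63.5000 = -571.5000
edge 1: (6.5,4.5)→(9.5,1.5)  cross = 6.5·1.5 − 9.5·4.5 = -33.0000; (r_i+r_j)·cross = 16·-33.0000 = -528.0000
edge 2: (9.5,1.5)→(11.5,5.5)  cross = 9.5·5.5 − 11.5·1.5 = 35.0000; (r_i+r_j)·cross = 21·35.0000 = 735.0000
edge 3: (11.5,5.5)→(13.5,12)  cross = 11.5·12 − 13.5·5.5 = 63.7500; (r_i+r_j)·cross = 25·63.7500 = 1593.7500
edge 4: (13.5,12)→(18.5,38.5)  cross = 13.5·38.5 − 18.5·12 = 297.7500; (r_i+r_j)·cross = 32·297.7500 = 9528.0000
edge 5: (18.5,38.5)→(10,39)  cross = 18.5·39 − 10·38.5 = 336.5000; (r_i+r_j)·cross = 28.5·336.5000 = 9590.2500
edge 6: (10,39)→(4.5,20)  cross = 10·20 − 4.5·39 = 24.5000; (r_i+r_j)·cross = 14.5·24.5000 = 355.2500
edge 7: (4.5,20)→(2.5,11.5)  cross = 4.5·11.5 − 2.5·20 = 1.7500; (r_i+r_j)·cross = 7·1.7500 = 12.2500
Σcross = 662.7500 → A = |Σcross|/2 = 331.3750 mm²
Σ(r_i+r_j)·cross = 20715.0000 → first moment M = |Σ|/6 = 3452.5000
R_c = M/A = 3452.5000/331.3750 = 10.4187 mm
θ = 34° = 0.593412 rad
V = θ·R_c·A = 0.593412·10.4187·331.3750 = 2048.755 mm³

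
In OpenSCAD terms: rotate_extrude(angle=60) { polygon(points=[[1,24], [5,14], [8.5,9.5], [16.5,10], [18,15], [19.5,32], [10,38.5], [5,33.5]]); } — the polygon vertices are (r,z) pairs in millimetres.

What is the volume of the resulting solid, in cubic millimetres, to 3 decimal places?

Profile (r,z), 8 vertices: (1,24) (5,14) (8.5,9.5) (16.5,10) (18,15) (19.5,32) (10,38.5) (5,33.5)
edge 0: (1,24)→(5,14)  cross = 1·14 − 5·24 = -106.0000; (r_i+r_j)·cross = 6·-106.0000 = -636.0000
edge 1: (5,14)→(8.5,9.5)  cross = 5·9.5 − 8.5·14 = -71.5000; (r_i+r_j)·cross = 13.5·-71.5000 = -965.2500
edge 2: (8.5,9.5)→(16.5,10)  cross = 8.5·10 − 16.5·9.5 = -71.7500; (r_i+r_j)·cross = 25·-71.7500 = -1793.7500
edge 3: (16.5,10)→(18,15)  cross = 16.5·15 − 18·10 = 67.5000; (r_i+r_j)·cross = 34.5·67.5000 = 2328.7500
edge 4: (18,15)→(19.5,32)  cross = 18·32 − 19.5·15 = 283.5000; (r_i+r_j)·cross = 37.5·283.5000 = 10631.2500
edge 5: (19.5,32)→(10,38.5)  cross = 19.5·38.5 − 10·32 = 430.7500; (r_i+r_j)·cross = 29.5·430.7500 = 12707.1250
edge 6: (10,38.5)→(5,33.5)  cross = 10·33.5 − 5·38.5 = 142.5000; (r_i+r_j)·cross = 15·142.5000 = 2137.5000
edge 7: (5,33.5)→(1,24)  cross = 5·24 − 1·33.5 = 86.5000; (r_i+r_j)·cross = 6·86.5000 = 519.0000
Σcross = 761.5000 → A = |Σcross|/2 = 380.7500 mm²
Σ(r_i+r_j)·cross = 24928.6250 → first moment M = |Σ|/6 = 4154.7708
R_c = M/A = 4154.7708/380.7500 = 10.9121 mm
θ = 60° = 1.047198 rad
V = θ·R_c·A = 1.047198·10.9121·380.7500 = 4350.866 mm³

Volume = 4350.866 mm³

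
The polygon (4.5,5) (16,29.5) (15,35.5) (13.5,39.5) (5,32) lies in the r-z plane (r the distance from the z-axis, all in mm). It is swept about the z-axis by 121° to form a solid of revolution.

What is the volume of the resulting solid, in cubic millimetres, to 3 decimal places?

Volume = 4015.064 mm³

Profile (r,z), 5 vertices: (4.5,5) (16,29.5) (15,35.5) (13.5,39.5) (5,32)
edge 0: (4.5,5)→(16,29.5)  cross = 4.5·29.5 − 16·5 = 52.7500; (r_i+r_j)·cross = 20.5·52.7500 = 1081.3750
edge 1: (16,29.5)→(15,35.5)  cross = 16·35.5 − 15·29.5 = 125.5000; (r_i+r_j)·cross = 31·125.5000 = 3890.5000
edge 2: (15,35.5)→(13.5,39.5)  cross = 15·39.5 − 13.5·35.5 = 113.2500; (r_i+r_j)·cross = 28.5·113.2500 = 3227.6250
edge 3: (13.5,39.5)→(5,32)  cross = 13.5·32 − 5·39.5 = 234.5000; (r_i+r_j)·cross = 18.5·234.5000 = 4338.2500
edge 4: (5,32)→(4.5,5)  cross = 5·5 − 4.5·32 = -119.0000; (r_i+r_j)·cross = 9.5·-119.0000 = -1130.5000
Σcross = 407.0000 → A = |Σcross|/2 = 203.5000 mm²
Σ(r_i+r_j)·cross = 11407.2500 → first moment M = |Σ|/6 = 1901.2083
R_c = M/A = 1901.2083/203.5000 = 9.3425 mm
θ = 121° = 2.111848 rad
V = θ·R_c·A = 2.111848·9.3425·203.5000 = 4015.064 mm³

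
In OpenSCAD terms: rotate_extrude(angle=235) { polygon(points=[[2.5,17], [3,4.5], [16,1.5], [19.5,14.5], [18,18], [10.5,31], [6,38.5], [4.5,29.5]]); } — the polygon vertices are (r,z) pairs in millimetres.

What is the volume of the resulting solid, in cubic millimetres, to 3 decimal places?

Volume = 15891.866 mm³

Profile (r,z), 8 vertices: (2.5,17) (3,4.5) (16,1.5) (19.5,14.5) (18,18) (10.5,31) (6,38.5) (4.5,29.5)
edge 0: (2.5,17)→(3,4.5)  cross = 2.5·4.5 − 3·17 = -39.7500; (r_i+r_j)·cross = 5.5·-39.7500 = -218.6250
edge 1: (3,4.5)→(16,1.5)  cross = 3·1.5 − 16·4.5 = -67.5000; (r_i+r_j)·cross = 19·-67.5000 = -1282.5000
edge 2: (16,1.5)→(19.5,14.5)  cross = 16·14.5 − 19.5·1.5 = 202.7500; (r_i+r_j)·cross = 35.5·202.7500 = 7197.6250
edge 3: (19.5,14.5)→(18,18)  cross = 19.5·18 − 18·14.5 = 90.0000; (r_i+r_j)·cross = 37.5·90.0000 = 3375.0000
edge 4: (18,18)→(10.5,31)  cross = 18·31 − 10.5·18 = 369.0000; (r_i+r_j)·cross = 28.5·369.0000 = 10516.5000
edge 5: (10.5,31)→(6,38.5)  cross = 10.5·38.5 − 6·31 = 218.2500; (r_i+r_j)·cross = 16.5·218.2500 = 3601.1250
edge 6: (6,38.5)→(4.5,29.5)  cross = 6·29.5 − 4.5·38.5 = 3.7500; (r_i+r_j)·cross = 10.5·3.7500 = 39.3750
edge 7: (4.5,29.5)→(2.5,17)  cross = 4.5·17 − 2.5·29.5 = 2.7500; (r_i+r_j)·cross = 7·2.7500 = 19.2500
Σcross = 779.2500 → A = |Σcross|/2 = 389.6250 mm²
Σ(r_i+r_j)·cross = 23247.7500 → first moment M = |Σ|/6 = 3874.6250
R_c = M/A = 3874.6250/389.6250 = 9.9445 mm
θ = 235° = 4.101524 rad
V = θ·R_c·A = 4.101524·9.9445·389.6250 = 15891.866 mm³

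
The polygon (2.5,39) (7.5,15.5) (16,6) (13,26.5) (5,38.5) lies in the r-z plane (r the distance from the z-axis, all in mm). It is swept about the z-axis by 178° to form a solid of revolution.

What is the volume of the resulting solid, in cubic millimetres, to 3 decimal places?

Profile (r,z), 5 vertices: (2.5,39) (7.5,15.5) (16,6) (13,26.5) (5,38.5)
edge 0: (2.5,39)→(7.5,15.5)  cross = 2.5·15.5 − 7.5·39 = -253.7500; (r_i+r_j)·cross = 10·-253.7500 = -2537.5000
edge 1: (7.5,15.5)→(16,6)  cross = 7.5·6 − 16·15.5 = -203.0000; (r_i+r_j)·cross = 23.5·-203.0000 = -4770.5000
edge 2: (16,6)→(13,26.5)  cross = 16·26.5 − 13·6 = 346.0000; (r_i+r_j)·cross = 29·346.0000 = 10034.0000
edge 3: (13,26.5)→(5,38.5)  cross = 13·38.5 − 5·26.5 = 368.0000; (r_i+r_j)·cross = 18·368.0000 = 6624.0000
edge 4: (5,38.5)→(2.5,39)  cross = 5·39 − 2.5·38.5 = 98.7500; (r_i+r_j)·cross = 7.5·98.7500 = 740.6250
Σcross = 356.0000 → A = |Σcross|/2 = 178.0000 mm²
Σ(r_i+r_j)·cross = 10090.6250 → first moment M = |Σ|/6 = 1681.7708
R_c = M/A = 1681.7708/178.0000 = 9.4482 mm
θ = 178° = 3.106686 rad
V = θ·R_c·A = 3.106686·9.4482·178.0000 = 5224.734 mm³

Volume = 5224.734 mm³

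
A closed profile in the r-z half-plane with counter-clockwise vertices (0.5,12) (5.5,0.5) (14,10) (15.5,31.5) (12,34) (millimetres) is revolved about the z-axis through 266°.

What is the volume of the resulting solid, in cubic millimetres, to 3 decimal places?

Profile (r,z), 5 vertices: (0.5,12) (5.5,0.5) (14,10) (15.5,31.5) (12,34)
edge 0: (0.5,12)→(5.5,0.5)  cross = 0.5·0.5 − 5.5·12 = -65.7500; (r_i+r_j)·cross = 6·-65.7500 = -394.5000
edge 1: (5.5,0.5)→(14,10)  cross = 5.5·10 − 14·0.5 = 48.0000; (r_i+r_j)·cross = 19.5·48.0000 = 936.0000
edge 2: (14,10)→(15.5,31.5)  cross = 14·31.5 − 15.5·10 = 286.0000; (r_i+r_j)·cross = 29.5·286.0000 = 8437.0000
edge 3: (15.5,31.5)→(12,34)  cross = 15.5·34 − 12·31.5 = 149.0000; (r_i+r_j)·cross = 27.5·149.0000 = 4097.5000
edge 4: (12,34)→(0.5,12)  cross = 12·12 − 0.5·34 = 127.0000; (r_i+r_j)·cross = 12.5·127.0000 = 1587.5000
Σcross = 544.2500 → A = |Σcross|/2 = 272.1250 mm²
Σ(r_i+r_j)·cross = 14663.5000 → first moment M = |Σ|/6 = 2443.9167
R_c = M/A = 2443.9167/272.1250 = 8.9809 mm
θ = 266° = 4.642576 rad
V = θ·R_c·A = 4.642576·8.9809·272.1250 = 11346.068 mm³

Volume = 11346.068 mm³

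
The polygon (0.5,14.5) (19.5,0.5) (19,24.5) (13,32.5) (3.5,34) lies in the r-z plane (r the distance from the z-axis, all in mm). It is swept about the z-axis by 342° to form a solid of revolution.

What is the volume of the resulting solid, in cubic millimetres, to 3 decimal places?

Profile (r,z), 5 vertices: (0.5,14.5) (19.5,0.5) (19,24.5) (13,32.5) (3.5,34)
edge 0: (0.5,14.5)→(19.5,0.5)  cross = 0.5·0.5 − 19.5·14.5 = -282.5000; (r_i+r_j)·cross = 20·-282.5000 = -5650.0000
edge 1: (19.5,0.5)→(19,24.5)  cross = 19.5·24.5 − 19·0.5 = 468.2500; (r_i+r_j)·cross = 38.5·468.2500 = 18027.6250
edge 2: (19,24.5)→(13,32.5)  cross = 19·32.5 − 13·24.5 = 299.0000; (r_i+r_j)·cross = 32·299.0000 = 9568.0000
edge 3: (13,32.5)→(3.5,34)  cross = 13·34 − 3.5·32.5 = 328.2500; (r_i+r_j)·cross = 16.5·328.2500 = 5416.1250
edge 4: (3.5,34)→(0.5,14.5)  cross = 3.5·14.5 − 0.5·34 = 33.7500; (r_i+r_j)·cross = 4·33.7500 = 135.0000
Σcross = 846.7500 → A = |Σcross|/2 = 423.3750 mm²
Σ(r_i+r_j)·cross = 27496.7500 → first moment M = |Σ|/6 = 4582.7917
R_c = M/A = 4582.7917/423.3750 = 10.8244 mm
θ = 342° = 5.969026 rad
V = θ·R_c·A = 5.969026·10.8244·423.3750 = 27354.803 mm³

Volume = 27354.803 mm³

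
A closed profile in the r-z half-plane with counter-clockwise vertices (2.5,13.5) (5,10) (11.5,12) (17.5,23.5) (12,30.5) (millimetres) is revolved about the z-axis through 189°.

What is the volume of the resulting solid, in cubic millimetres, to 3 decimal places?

Volume = 5053.016 mm³

Profile (r,z), 5 vertices: (2.5,13.5) (5,10) (11.5,12) (17.5,23.5) (12,30.5)
edge 0: (2.5,13.5)→(5,10)  cross = 2.5·10 − 5·13.5 = -42.5000; (r_i+r_j)·cross = 7.5·-42.5000 = -318.7500
edge 1: (5,10)→(11.5,12)  cross = 5·12 − 11.5·10 = -55.0000; (r_i+r_j)·cross = 16.5·-55.0000 = -907.5000
edge 2: (11.5,12)→(17.5,23.5)  cross = 11.5·23.5 − 17.5·12 = 60.2500; (r_i+r_j)·cross = 29·60.2500 = 1747.2500
edge 3: (17.5,23.5)→(12,30.5)  cross = 17.5·30.5 − 12·23.5 = 251.7500; (r_i+r_j)·cross = 29.5·251.7500 = 7426.6250
edge 4: (12,30.5)→(2.5,13.5)  cross = 12·13.5 − 2.5·30.5 = 85.7500; (r_i+r_j)·cross = 14.5·85.7500 = 1243.3750
Σcross = 300.2500 → A = |Σcross|/2 = 150.1250 mm²
Σ(r_i+r_j)·cross = 9191.0000 → first moment M = |Σ|/6 = 1531.8333
R_c = M/A = 1531.8333/150.1250 = 10.2037 mm
θ = 189° = 3.298672 rad
V = θ·R_c·A = 3.298672·10.2037·150.1250 = 5053.016 mm³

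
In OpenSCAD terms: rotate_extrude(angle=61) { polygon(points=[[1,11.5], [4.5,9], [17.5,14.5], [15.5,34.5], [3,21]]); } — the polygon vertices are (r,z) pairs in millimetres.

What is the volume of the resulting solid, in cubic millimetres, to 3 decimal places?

Volume = 2555.761 mm³

Profile (r,z), 5 vertices: (1,11.5) (4.5,9) (17.5,14.5) (15.5,34.5) (3,21)
edge 0: (1,11.5)→(4.5,9)  cross = 1·9 − 4.5·11.5 = -42.7500; (r_i+r_j)·cross = 5.5·-42.7500 = -235.1250
edge 1: (4.5,9)→(17.5,14.5)  cross = 4.5·14.5 − 17.5·9 = -92.2500; (r_i+r_j)·cross = 22·-92.2500 = -2029.5000
edge 2: (17.5,14.5)→(15.5,34.5)  cross = 17.5·34.5 − 15.5·14.5 = 379.0000; (r_i+r_j)·cross = 33·379.0000 = 12507.0000
edge 3: (15.5,34.5)→(3,21)  cross = 15.5·21 − 3·34.5 = 222.0000; (r_i+r_j)·cross = 18.5·222.0000 = 4107.0000
edge 4: (3,21)→(1,11.5)  cross = 3·11.5 − 1·21 = 13.5000; (r_i+r_j)·cross = 4·13.5000 = 54.0000
Σcross = 479.5000 → A = |Σcross|/2 = 239.7500 mm²
Σ(r_i+r_j)·cross = 14403.3750 → first moment M = |Σ|/6 = 2400.5625
R_c = M/A = 2400.5625/239.7500 = 10.0128 mm
θ = 61° = 1.064651 rad
V = θ·R_c·A = 1.064651·10.0128·239.7500 = 2555.761 mm³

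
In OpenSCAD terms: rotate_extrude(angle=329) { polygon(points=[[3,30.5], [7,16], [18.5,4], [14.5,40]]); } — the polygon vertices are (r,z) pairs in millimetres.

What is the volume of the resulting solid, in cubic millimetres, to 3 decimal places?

Profile (r,z), 4 vertices: (3,30.5) (7,16) (18.5,4) (14.5,40)
edge 0: (3,30.5)→(7,16)  cross = 3·16 − 7·30.5 = -165.5000; (r_i+r_j)·cross = 10·-165.5000 = -1655.0000
edge 1: (7,16)→(18.5,4)  cross = 7·4 − 18.5·16 = -268.0000; (r_i+r_j)·cross = 25.5·-268.0000 = -6834.0000
edge 2: (18.5,4)→(14.5,40)  cross = 18.5·40 − 14.5·4 = 682.0000; (r_i+r_j)·cross = 33·682.0000 = 22506.0000
edge 3: (14.5,40)→(3,30.5)  cross = 14.5·30.5 − 3·40 = 322.2500; (r_i+r_j)·cross = 17.5·322.2500 = 5639.3750
Σcross = 570.7500 → A = |Σcross|/2 = 285.3750 mm²
Σ(r_i+r_j)·cross = 19656.3750 → first moment M = |Σ|/6 = 3276.0625
R_c = M/A = 3276.0625/285.3750 = 11.4799 mm
θ = 329° = 5.742133 rad
V = θ·R_c·A = 5.742133·11.4799·285.3750 = 18811.587 mm³

Volume = 18811.587 mm³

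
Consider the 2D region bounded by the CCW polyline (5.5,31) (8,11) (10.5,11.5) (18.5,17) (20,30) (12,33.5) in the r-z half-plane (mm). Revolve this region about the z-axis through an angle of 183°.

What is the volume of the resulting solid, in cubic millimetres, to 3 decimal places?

Volume = 9328.404 mm³

Profile (r,z), 6 vertices: (5.5,31) (8,11) (10.5,11.5) (18.5,17) (20,30) (12,33.5)
edge 0: (5.5,31)→(8,11)  cross = 5.5·11 − 8·31 = -187.5000; (r_i+r_j)·cross = 13.5·-187.5000 = -2531.2500
edge 1: (8,11)→(10.5,11.5)  cross = 8·11.5 − 10.5·11 = -23.5000; (r_i+r_j)·cross = 18.5·-23.5000 = -434.7500
edge 2: (10.5,11.5)→(18.5,17)  cross = 10.5·17 − 18.5·11.5 = -34.2500; (r_i+r_j)·cross = 29·-34.2500 = -993.2500
edge 3: (18.5,17)→(20,30)  cross = 18.5·30 − 20·17 = 215.0000; (r_i+r_j)·cross = 38.5·215.0000 = 8277.5000
edge 4: (20,30)→(12,33.5)  cross = 20·33.5 − 12·30 = 310.0000; (r_i+r_j)·cross = 32·310.0000 = 9920.0000
edge 5: (12,33.5)→(5.5,31)  cross = 12·31 − 5.5·33.5 = 187.7500; (r_i+r_j)·cross = 17.5·187.7500 = 3285.6250
Σcross = 467.5000 → A = |Σcross|/2 = 233.7500 mm²
Σ(r_i+r_j)·cross = 17523.8750 → first moment M = |Σ|/6 = 2920.6458
R_c = M/A = 2920.6458/233.7500 = 12.4947 mm
θ = 183° = 3.193953 rad
V = θ·R_c·A = 3.193953·12.4947·233.7500 = 9328.404 mm³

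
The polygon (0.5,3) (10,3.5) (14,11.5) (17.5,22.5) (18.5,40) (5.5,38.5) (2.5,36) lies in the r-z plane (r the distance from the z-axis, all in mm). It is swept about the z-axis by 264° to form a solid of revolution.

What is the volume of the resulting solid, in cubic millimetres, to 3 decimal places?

Volume = 21258.250 mm³

Profile (r,z), 7 vertices: (0.5,3) (10,3.5) (14,11.5) (17.5,22.5) (18.5,40) (5.5,38.5) (2.5,36)
edge 0: (0.5,3)→(10,3.5)  cross = 0.5·3.5 − 10·3 = -28.2500; (r_i+r_j)·cross = 10.5·-28.2500 = -296.6250
edge 1: (10,3.5)→(14,11.5)  cross = 10·11.5 − 14·3.5 = 66.0000; (r_i+r_j)·cross = 24·66.0000 = 1584.0000
edge 2: (14,11.5)→(17.5,22.5)  cross = 14·22.5 − 17.5·11.5 = 113.7500; (r_i+r_j)·cross = 31.5·113.7500 = 3583.1250
edge 3: (17.5,22.5)→(18.5,40)  cross = 17.5·40 − 18.5·22.5 = 283.7500; (r_i+r_j)·cross = 36·283.7500 = 10215.0000
edge 4: (18.5,40)→(5.5,38.5)  cross = 18.5·38.5 − 5.5·40 = 492.2500; (r_i+r_j)·cross = 24·492.2500 = 11814.0000
edge 5: (5.5,38.5)→(2.5,36)  cross = 5.5·36 − 2.5·38.5 = 101.7500; (r_i+r_j)·cross = 8·101.7500 = 814.0000
edge 6: (2.5,36)→(0.5,3)  cross = 2.5·3 − 0.5·36 = -10.5000; (r_i+r_j)·cross = 3·-10.5000 = -31.5000
Σcross = 1018.7500 → A = |Σcross|/2 = 509.3750 mm²
Σ(r_i+r_j)·cross = 27682.0000 → first moment M = |Σ|/6 = 4613.6667
R_c = M/A = 4613.6667/509.3750 = 9.0575 mm
θ = 264° = 4.607669 rad
V = θ·R_c·A = 4.607669·9.0575·509.3750 = 21258.250 mm³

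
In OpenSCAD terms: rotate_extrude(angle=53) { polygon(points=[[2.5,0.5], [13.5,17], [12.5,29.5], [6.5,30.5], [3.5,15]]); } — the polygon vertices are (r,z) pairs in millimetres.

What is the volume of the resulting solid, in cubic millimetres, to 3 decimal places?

Volume = 1340.515 mm³

Profile (r,z), 5 vertices: (2.5,0.5) (13.5,17) (12.5,29.5) (6.5,30.5) (3.5,15)
edge 0: (2.5,0.5)→(13.5,17)  cross = 2.5·17 − 13.5·0.5 = 35.7500; (r_i+r_j)·cross = 16·35.7500 = 572.0000
edge 1: (13.5,17)→(12.5,29.5)  cross = 13.5·29.5 − 12.5·17 = 185.7500; (r_i+r_j)·cross = 26·185.7500 = 4829.5000
edge 2: (12.5,29.5)→(6.5,30.5)  cross = 12.5·30.5 − 6.5·29.5 = 189.5000; (r_i+r_j)·cross = 19·189.5000 = 3600.5000
edge 3: (6.5,30.5)→(3.5,15)  cross = 6.5·15 − 3.5·30.5 = -9.2500; (r_i+r_j)·cross = 10·-9.2500 = -92.5000
edge 4: (3.5,15)→(2.5,0.5)  cross = 3.5·0.5 − 2.5·15 = -35.7500; (r_i+r_j)·cross = 6·-35.7500 = -214.5000
Σcross = 366.0000 → A = |Σcross|/2 = 183.0000 mm²
Σ(r_i+r_j)·cross = 8695.0000 → first moment M = |Σ|/6 = 1449.1667
R_c = M/A = 1449.1667/183.0000 = 7.9189 mm
θ = 53° = 0.925025 rad
V = θ·R_c·A = 0.925025·7.9189·183.0000 = 1340.515 mm³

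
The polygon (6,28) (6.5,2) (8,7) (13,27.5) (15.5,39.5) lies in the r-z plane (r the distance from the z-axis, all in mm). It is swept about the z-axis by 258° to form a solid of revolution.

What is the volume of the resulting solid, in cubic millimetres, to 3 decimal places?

Volume = 5804.208 mm³

Profile (r,z), 5 vertices: (6,28) (6.5,2) (8,7) (13,27.5) (15.5,39.5)
edge 0: (6,28)→(6.5,2)  cross = 6·2 − 6.5·28 = -170.0000; (r_i+r_j)·cross = 12.5·-170.0000 = -2125.0000
edge 1: (6.5,2)→(8,7)  cross = 6.5·7 − 8·2 = 29.5000; (r_i+r_j)·cross = 14.5·29.5000 = 427.7500
edge 2: (8,7)→(13,27.5)  cross = 8·27.5 − 13·7 = 129.0000; (r_i+r_j)·cross = 21·129.0000 = 2709.0000
edge 3: (13,27.5)→(15.5,39.5)  cross = 13·39.5 − 15.5·27.5 = 87.2500; (r_i+r_j)·cross = 28.5·87.2500 = 2486.6250
edge 4: (15.5,39.5)→(6,28)  cross = 15.5·28 − 6·39.5 = 197.0000; (r_i+r_j)·cross = 21.5·197.0000 = 4235.5000
Σcross = 272.7500 → A = |Σcross|/2 = 136.3750 mm²
Σ(r_i+r_j)·cross = 7733.8750 → first moment M = |Σ|/6 = 1288.9792
R_c = M/A = 1288.9792/136.3750 = 9.4517 mm
θ = 258° = 4.502949 rad
V = θ·R_c·A = 4.502949·9.4517·136.3750 = 5804.208 mm³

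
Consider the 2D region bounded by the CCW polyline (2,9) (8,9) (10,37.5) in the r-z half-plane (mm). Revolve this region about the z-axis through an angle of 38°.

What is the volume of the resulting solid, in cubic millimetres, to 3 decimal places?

Profile (r,z), 3 vertices: (2,9) (8,9) (10,37.5)
edge 0: (2,9)→(8,9)  cross = 2·9 − 8·9 = -54.0000; (r_i+r_j)·cross = 10·-54.0000 = -540.0000
edge 1: (8,9)→(10,37.5)  cross = 8·37.5 − 10·9 = 210.0000; (r_i+r_j)·cross = 18·210.0000 = 3780.0000
edge 2: (10,37.5)→(2,9)  cross = 10·9 − 2·37.5 = 15.0000; (r_i+r_j)·cross = 12·15.0000 = 180.0000
Σcross = 171.0000 → A = |Σcross|/2 = 85.5000 mm²
Σ(r_i+r_j)·cross = 3420.0000 → first moment M = |Σ|/6 = 570.0000
R_c = M/A = 570.0000/85.5000 = 6.6667 mm
θ = 38° = 0.663225 rad
V = θ·R_c·A = 0.663225·6.6667·85.5000 = 378.038 mm³

Volume = 378.038 mm³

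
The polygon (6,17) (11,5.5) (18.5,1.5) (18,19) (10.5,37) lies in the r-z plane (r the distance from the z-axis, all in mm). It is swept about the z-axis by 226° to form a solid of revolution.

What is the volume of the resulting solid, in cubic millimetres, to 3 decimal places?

Profile (r,z), 5 vertices: (6,17) (11,5.5) (18.5,1.5) (18,19) (10.5,37)
edge 0: (6,17)→(11,5.5)  cross = 6·5.5 − 11·17 = -154.0000; (r_i+r_j)·cross = 17·-154.0000 = -2618.0000
edge 1: (11,5.5)→(18.5,1.5)  cross = 11·1.5 − 18.5·5.5 = -85.2500; (r_i+r_j)·cross = 29.5·-85.2500 = -2514.8750
edge 2: (18.5,1.5)→(18,19)  cross = 18.5·19 − 18·1.5 = 324.5000; (r_i+r_j)·cross = 36.5·324.5000 = 11844.2500
edge 3: (18,19)→(10.5,37)  cross = 18·37 − 10.5·19 = 466.5000; (r_i+r_j)·cross = 28.5·466.5000 = 13295.2500
edge 4: (10.5,37)→(6,17)  cross = 10.5·17 − 6·37 = -43.5000; (r_i+r_j)·cross = 16.5·-43.5000 = -717.7500
Σcross = 508.2500 → A = |Σcross|/2 = 254.1250 mm²
Σ(r_i+r_j)·cross = 19288.8750 → first moment M = |Σ|/6 = 3214.8125
R_c = M/A = 3214.8125/254.1250 = 12.6505 mm
θ = 226° = 3.944444 rad
V = θ·R_c·A = 3.944444·12.6505·254.1250 = 12680.648 mm³

Volume = 12680.648 mm³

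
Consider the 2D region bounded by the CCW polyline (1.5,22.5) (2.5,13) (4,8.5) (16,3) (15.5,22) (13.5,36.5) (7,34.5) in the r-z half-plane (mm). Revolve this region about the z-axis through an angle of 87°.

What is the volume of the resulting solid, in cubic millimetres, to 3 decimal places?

Profile (r,z), 7 vertices: (1.5,22.5) (2.5,13) (4,8.5) (16,3) (15.5,22) (13.5,36.5) (7,34.5)
edge 0: (1.5,22.5)→(2.5,13)  cross = 1.5·13 − 2.5·22.5 = -36.7500; (r_i+r_j)·cross = 4·-36.7500 = -147.0000
edge 1: (2.5,13)→(4,8.5)  cross = 2.5·8.5 − 4·13 = -30.7500; (r_i+r_j)·cross = 6.5·-30.7500 = -199.8750
edge 2: (4,8.5)→(16,3)  cross = 4·3 − 16·8.5 = -124.0000; (r_i+r_j)·cross = 20·-124.0000 = -2480.0000
edge 3: (16,3)→(15.5,22)  cross = 16·22 − 15.5·3 = 305.5000; (r_i+r_j)·cross = 31.5·305.5000 = 9623.2500
edge 4: (15.5,22)→(13.5,36.5)  cross = 15.5·36.5 − 13.5·22 = 268.7500; (r_i+r_j)·cross = 29·268.7500 = 7793.7500
edge 5: (13.5,36.5)→(7,34.5)  cross = 13.5·34.5 − 7·36.5 = 210.2500; (r_i+r_j)·cross = 20.5·210.2500 = 4310.1250
edge 6: (7,34.5)→(1.5,22.5)  cross = 7·22.5 − 1.5·34.5 = 105.7500; (r_i+r_j)·cross = 8.5·105.7500 = 898.8750
Σcross = 698.7500 → A = |Σcross|/2 = 349.3750 mm²
Σ(r_i+r_j)·cross = 19799.1250 → first moment M = |Σ|/6 = 3299.8542
R_c = M/A = 3299.8542/349.3750 = 9.4450 mm
θ = 87° = 1.518436 rad
V = θ·R_c·A = 1.518436·9.4450·349.3750 = 5010.619 mm³

Volume = 5010.619 mm³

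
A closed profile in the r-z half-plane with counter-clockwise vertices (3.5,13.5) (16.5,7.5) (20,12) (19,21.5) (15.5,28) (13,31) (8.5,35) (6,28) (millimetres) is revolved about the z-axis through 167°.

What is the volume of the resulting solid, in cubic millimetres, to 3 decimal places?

Volume = 9831.708 mm³

Profile (r,z), 8 vertices: (3.5,13.5) (16.5,7.5) (20,12) (19,21.5) (15.5,28) (13,31) (8.5,35) (6,28)
edge 0: (3.5,13.5)→(16.5,7.5)  cross = 3.5·7.5 − 16.5·13.5 = -196.5000; (r_i+r_j)·cross = 20·-196.5000 = -3930.0000
edge 1: (16.5,7.5)→(20,12)  cross = 16.5·12 − 20·7.5 = 48.0000; (r_i+r_j)·cross = 36.5·48.0000 = 1752.0000
edge 2: (20,12)→(19,21.5)  cross = 20·21.5 − 19·12 = 202.0000; (r_i+r_j)·cross = 39·202.0000 = 7878.0000
edge 3: (19,21.5)→(15.5,28)  cross = 19·28 − 15.5·21.5 = 198.7500; (r_i+r_j)·cross = 34.5·198.7500 = 6856.8750
edge 4: (15.5,28)→(13,31)  cross = 15.5·31 − 13·28 = 116.5000; (r_i+r_j)·cross = 28.5·116.5000 = 3320.2500
edge 5: (13,31)→(8.5,35)  cross = 13·35 − 8.5·31 = 191.5000; (r_i+r_j)·cross = 21.5·191.5000 = 4117.2500
edge 6: (8.5,35)→(6,28)  cross = 8.5·28 − 6·35 = 28.0000; (r_i+r_j)·cross = 14.5·28.0000 = 406.0000
edge 7: (6,28)→(3.5,13.5)  cross = 6·13.5 − 3.5·28 = -17.0000; (r_i+r_j)·cross = 9.5·-17.0000 = -161.5000
Σcross = 571.2500 → A = |Σcross|/2 = 285.6250 mm²
Σ(r_i+r_j)·cross = 20238.8750 → first moment M = |Σ|/6 = 3373.1458
R_c = M/A = 3373.1458/285.6250 = 11.8097 mm
θ = 167° = 2.914700 rad
V = θ·R_c·A = 2.914700·11.8097·285.6250 = 9831.708 mm³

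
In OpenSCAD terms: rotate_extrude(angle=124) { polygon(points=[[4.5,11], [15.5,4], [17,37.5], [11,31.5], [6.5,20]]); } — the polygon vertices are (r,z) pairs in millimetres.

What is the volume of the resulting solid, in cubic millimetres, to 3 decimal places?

Volume = 6181.700 mm³

Profile (r,z), 5 vertices: (4.5,11) (15.5,4) (17,37.5) (11,31.5) (6.5,20)
edge 0: (4.5,11)→(15.5,4)  cross = 4.5·4 − 15.5·11 = -152.5000; (r_i+r_j)·cross = 20·-152.5000 = -3050.0000
edge 1: (15.5,4)→(17,37.5)  cross = 15.5·37.5 − 17·4 = 513.2500; (r_i+r_j)·cross = 32.5·513.2500 = 16680.6250
edge 2: (17,37.5)→(11,31.5)  cross = 17·31.5 − 11·37.5 = 123.0000; (r_i+r_j)·cross = 28·123.0000 = 3444.0000
edge 3: (11,31.5)→(6.5,20)  cross = 11·20 − 6.5·31.5 = 15.2500; (r_i+r_j)·cross = 17.5·15.2500 = 266.8750
edge 4: (6.5,20)→(4.5,11)  cross = 6.5·11 − 4.5·20 = -18.5000; (r_i+r_j)·cross = 11·-18.5000 = -203.5000
Σcross = 480.5000 → A = |Σcross|/2 = 240.2500 mm²
Σ(r_i+r_j)·cross = 17138.0000 → first moment M = |Σ|/6 = 2856.3333
R_c = M/A = 2856.3333/240.2500 = 11.8890 mm
θ = 124° = 2.164208 rad
V = θ·R_c·A = 2.164208·11.8890·240.2500 = 6181.700 mm³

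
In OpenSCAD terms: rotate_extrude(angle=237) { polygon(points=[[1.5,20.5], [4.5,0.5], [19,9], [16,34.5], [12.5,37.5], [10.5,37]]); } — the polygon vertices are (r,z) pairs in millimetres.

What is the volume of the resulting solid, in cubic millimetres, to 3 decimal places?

Profile (r,z), 6 vertices: (1.5,20.5) (4.5,0.5) (19,9) (16,34.5) (12.5,37.5) (10.5,37)
edge 0: (1.5,20.5)→(4.5,0.5)  cross = 1.5·0.5 − 4.5·20.5 = -91.5000; (r_i+r_j)·cross = 6·-91.5000 = -549.0000
edge 1: (4.5,0.5)→(19,9)  cross = 4.5·9 − 19·0.5 = 31.0000; (r_i+r_j)·cross = 23.5·31.0000 = 728.5000
edge 2: (19,9)→(16,34.5)  cross = 19·34.5 − 16·9 = 511.5000; (r_i+r_j)·cross = 35·511.5000 = 17902.5000
edge 3: (16,34.5)→(12.5,37.5)  cross = 16·37.5 − 12.5·34.5 = 168.7500; (r_i+r_j)·cross = 28.5·168.7500 = 4809.3750
edge 4: (12.5,37.5)→(10.5,37)  cross = 12.5·37 − 10.5·37.5 = 68.7500; (r_i+r_j)·cross = 23·68.7500 = 1581.2500
edge 5: (10.5,37)→(1.5,20.5)  cross = 10.5·20.5 − 1.5·37 = 159.7500; (r_i+r_j)·cross = 12·159.7500 = 1917.0000
Σcross = 848.2500 → A = |Σcross|/2 = 424.1250 mm²
Σ(r_i+r_j)·cross = 26389.6250 → first moment M = |Σ|/6 = 4398.2708
R_c = M/A = 4398.2708/424.1250 = 10.3702 mm
θ = 237° = 4.136430 rad
V = θ·R_c·A = 4.136430·10.3702·424.1250 = 18193.141 mm³

Volume = 18193.141 mm³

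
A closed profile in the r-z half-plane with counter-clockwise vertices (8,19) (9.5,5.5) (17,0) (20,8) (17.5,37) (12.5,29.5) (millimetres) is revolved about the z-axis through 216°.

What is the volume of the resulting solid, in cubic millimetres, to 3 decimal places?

Volume = 15273.638 mm³

Profile (r,z), 6 vertices: (8,19) (9.5,5.5) (17,0) (20,8) (17.5,37) (12.5,29.5)
edge 0: (8,19)→(9.5,5.5)  cross = 8·5.5 − 9.5·19 = -136.5000; (r_i+r_j)·cross = 17.5·-136.5000 = -2388.7500
edge 1: (9.5,5.5)→(17,0)  cross = 9.5·0 − 17·5.5 = -93.5000; (r_i+r_j)·cross = 26.5·-93.5000 = -2477.7500
edge 2: (17,0)→(20,8)  cross = 17·8 − 20·0 = 136.0000; (r_i+r_j)·cross = 37·136.0000 = 5032.0000
edge 3: (20,8)→(17.5,37)  cross = 20·37 − 17.5·8 = 600.0000; (r_i+r_j)·cross = 37.5·600.0000 = 22500.0000
edge 4: (17.5,37)→(12.5,29.5)  cross = 17.5·29.5 − 12.5·37 = 53.7500; (r_i+r_j)·cross = 30·53.7500 = 1612.5000
edge 5: (12.5,29.5)→(8,19)  cross = 12.5·19 − 8·29.5 = 1.5000; (r_i+r_j)·cross = 20.5·1.5000 = 30.7500
Σcross = 561.2500 → A = |Σcross|/2 = 280.6250 mm²
Σ(r_i+r_j)·cross = 24308.7500 → first moment M = |Σ|/6 = 4051.4583
R_c = M/A = 4051.4583/280.6250 = 14.4373 mm
θ = 216° = 3.769911 rad
V = θ·R_c·A = 3.769911·14.4373·280.6250 = 15273.638 mm³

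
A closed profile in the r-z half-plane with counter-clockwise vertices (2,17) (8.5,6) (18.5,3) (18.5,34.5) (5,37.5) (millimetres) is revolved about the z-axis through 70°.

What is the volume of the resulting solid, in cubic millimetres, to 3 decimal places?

Volume = 6145.584 mm³

Profile (r,z), 5 vertices: (2,17) (8.5,6) (18.5,3) (18.5,34.5) (5,37.5)
edge 0: (2,17)→(8.5,6)  cross = 2·6 − 8.5·17 = -132.5000; (r_i+r_j)·cross = 10.5·-132.5000 = -1391.2500
edge 1: (8.5,6)→(18.5,3)  cross = 8.5·3 − 18.5·6 = -85.5000; (r_i+r_j)·cross = 27·-85.5000 = -2308.5000
edge 2: (18.5,3)→(18.5,34.5)  cross = 18.5·34.5 − 18.5·3 = 582.7500; (r_i+r_j)·cross = 37·582.7500 = 21561.7500
edge 3: (18.5,34.5)→(5,37.5)  cross = 18.5·37.5 − 5·34.5 = 521.2500; (r_i+r_j)·cross = 23.5·521.2500 = 12249.3750
edge 4: (5,37.5)→(2,17)  cross = 5·17 − 2·37.5 = 10.0000; (r_i+r_j)·cross = 7·10.0000 = 70.0000
Σcross = 896.0000 → A = |Σcross|/2 = 448.0000 mm²
Σ(r_i+r_j)·cross = 30181.3750 → first moment M = |Σ|/6 = 5030.2292
R_c = M/A = 5030.2292/448.0000 = 11.2282 mm
θ = 70° = 1.221730 rad
V = θ·R_c·A = 1.221730·11.2282·448.0000 = 6145.584 mm³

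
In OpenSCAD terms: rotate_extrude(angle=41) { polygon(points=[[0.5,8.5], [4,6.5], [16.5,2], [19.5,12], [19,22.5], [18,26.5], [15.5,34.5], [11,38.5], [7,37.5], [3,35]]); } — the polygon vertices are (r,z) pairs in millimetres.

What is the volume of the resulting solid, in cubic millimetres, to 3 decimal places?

Volume = 3820.851 mm³

Profile (r,z), 10 vertices: (0.5,8.5) (4,6.5) (16.5,2) (19.5,12) (19,22.5) (18,26.5) (15.5,34.5) (11,38.5) (7,37.5) (3,35)
edge 0: (0.5,8.5)→(4,6.5)  cross = 0.5·6.5 − 4·8.5 = -30.7500; (r_i+r_j)·cross = 4.5·-30.7500 = -138.3750
edge 1: (4,6.5)→(16.5,2)  cross = 4·2 − 16.5·6.5 = -99.2500; (r_i+r_j)·cross = 20.5·-99.2500 = -2034.6250
edge 2: (16.5,2)→(19.5,12)  cross = 16.5·12 − 19.5·2 = 159.0000; (r_i+r_j)·cross = 36·159.0000 = 5724.0000
edge 3: (19.5,12)→(19,22.5)  cross = 19.5·22.5 − 19·12 = 210.7500; (r_i+r_j)·cross = 38.5·210.7500 = 8113.8750
edge 4: (19,22.5)→(18,26.5)  cross = 19·26.5 − 18·22.5 = 98.5000; (r_i+r_j)·cross = 37·98.5000 = 3644.5000
edge 5: (18,26.5)→(15.5,34.5)  cross = 18·34.5 − 15.5·26.5 = 210.2500; (r_i+r_j)·cross = 33.5·210.2500 = 7043.3750
edge 6: (15.5,34.5)→(11,38.5)  cross = 15.5·38.5 − 11·34.5 = 217.2500; (r_i+r_j)·cross = 26.5·217.2500 = 5757.1250
edge 7: (11,38.5)→(7,37.5)  cross = 11·37.5 − 7·38.5 = 143.0000; (r_i+r_j)·cross = 18·143.0000 = 2574.0000
edge 8: (7,37.5)→(3,35)  cross = 7·35 − 3·37.5 = 132.5000; (r_i+r_j)·cross = 10·132.5000 = 1325.0000
edge 9: (3,35)→(0.5,8.5)  cross = 3·8.5 − 0.5·35 = 8.0000; (r_i+r_j)·cross = 3.5·8.0000 = 28.0000
Σcross = 1049.2500 → A = |Σcross|/2 = 524.6250 mm²
Σ(r_i+r_j)·cross = 32036.8750 → first moment M = |Σ|/6 = 5339.4792
R_c = M/A = 5339.4792/524.6250 = 10.1777 mm
θ = 41° = 0.715585 rad
V = θ·R_c·A = 0.715585·10.1777·524.6250 = 3820.851 mm³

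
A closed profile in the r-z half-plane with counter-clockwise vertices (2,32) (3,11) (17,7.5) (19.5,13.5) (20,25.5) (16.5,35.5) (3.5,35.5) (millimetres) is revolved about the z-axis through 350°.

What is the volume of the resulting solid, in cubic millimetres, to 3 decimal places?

Volume = 28881.836 mm³

Profile (r,z), 7 vertices: (2,32) (3,11) (17,7.5) (19.5,13.5) (20,25.5) (16.5,35.5) (3.5,35.5)
edge 0: (2,32)→(3,11)  cross = 2·11 − 3·32 = -74.0000; (r_i+r_j)·cross = 5·-74.0000 = -370.0000
edge 1: (3,11)→(17,7.5)  cross = 3·7.5 − 17·11 = -164.5000; (r_i+r_j)·cross = 20·-164.5000 = -3290.0000
edge 2: (17,7.5)→(19.5,13.5)  cross = 17·13.5 − 19.5·7.5 = 83.2500; (r_i+r_j)·cross = 36.5·83.2500 = 3038.6250
edge 3: (19.5,13.5)→(20,25.5)  cross = 19.5·25.5 − 20·13.5 = 227.2500; (r_i+r_j)·cross = 39.5·227.2500 = 8976.3750
edge 4: (20,25.5)→(16.5,35.5)  cross = 20·35.5 − 16.5·25.5 = 289.2500; (r_i+r_j)·cross = 36.5·289.2500 = 10557.6250
edge 5: (16.5,35.5)→(3.5,35.5)  cross = 16.5·35.5 − 3.5·35.5 = 461.5000; (r_i+r_j)·cross = 20·461.5000 = 9230.0000
edge 6: (3.5,35.5)→(2,32)  cross = 3.5·32 − 2·35.5 = 41.0000; (r_i+r_j)·cross = 5.5·41.0000 = 225.5000
Σcross = 863.7500 → A = |Σcross|/2 = 431.8750 mm²
Σ(r_i+r_j)·cross = 28368.1250 → first moment M = |Σ|/6 = 4728.0208
R_c = M/A = 4728.0208/431.8750 = 10.9477 mm
θ = 350° = 6.108652 rad
V = θ·R_c·A = 6.108652·10.9477·431.8750 = 28881.836 mm³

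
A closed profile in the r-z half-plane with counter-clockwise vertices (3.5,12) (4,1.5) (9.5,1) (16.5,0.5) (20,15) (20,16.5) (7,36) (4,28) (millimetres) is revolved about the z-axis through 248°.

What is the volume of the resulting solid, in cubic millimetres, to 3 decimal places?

Volume = 18484.323 mm³

Profile (r,z), 8 vertices: (3.5,12) (4,1.5) (9.5,1) (16.5,0.5) (20,15) (20,16.5) (7,36) (4,28)
edge 0: (3.5,12)→(4,1.5)  cross = 3.5·1.5 − 4·12 = -42.7500; (r_i+r_j)·cross = 7.5·-42.7500 = -320.6250
edge 1: (4,1.5)→(9.5,1)  cross = 4·1 − 9.5·1.5 = -10.2500; (r_i+r_j)·cross = 13.5·-10.2500 = -138.3750
edge 2: (9.5,1)→(16.5,0.5)  cross = 9.5·0.5 − 16.5·1 = -11.7500; (r_i+r_j)·cross = 26·-11.7500 = -305.5000
edge 3: (16.5,0.5)→(20,15)  cross = 16.5·15 − 20·0.5 = 237.5000; (r_i+r_j)·cross = 36.5·237.5000 = 8668.7500
edge 4: (20,15)→(20,16.5)  cross = 20·16.5 − 20·15 = 30.0000; (r_i+r_j)·cross = 40·30.0000 = 1200.0000
edge 5: (20,16.5)→(7,36)  cross = 20·36 − 7·16.5 = 604.5000; (r_i+r_j)·cross = 27·604.5000 = 16321.5000
edge 6: (7,36)→(4,28)  cross = 7·28 − 4·36 = 52.0000; (r_i+r_j)·cross = 11·52.0000 = 572.0000
edge 7: (4,28)→(3.5,12)  cross = 4·12 − 3.5·28 = -50.0000; (r_i+r_j)·cross = 7.5·-50.0000 = -375.0000
Σcross = 809.2500 → A = |Σcross|/2 = 404.6250 mm²
Σ(r_i+r_j)·cross = 25622.7500 → first moment M = |Σ|/6 = 4270.4583
R_c = M/A = 4270.4583/404.6250 = 10.5541 mm
θ = 248° = 4.328417 rad
V = θ·R_c·A = 4.328417·10.5541·404.6250 = 18484.323 mm³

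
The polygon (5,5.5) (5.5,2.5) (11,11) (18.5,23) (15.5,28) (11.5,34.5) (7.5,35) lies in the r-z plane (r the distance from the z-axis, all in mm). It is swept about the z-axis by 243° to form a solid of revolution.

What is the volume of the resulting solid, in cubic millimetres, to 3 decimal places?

Profile (r,z), 7 vertices: (5,5.5) (5.5,2.5) (11,11) (18.5,23) (15.5,28) (11.5,34.5) (7.5,35)
edge 0: (5,5.5)→(5.5,2.5)  cross = 5·2.5 − 5.5·5.5 = -17.7500; (r_i+r_j)·cross = 10.5·-17.7500 = -186.3750
edge 1: (5.5,2.5)→(11,11)  cross = 5.5·11 − 11·2.5 = 33.0000; (r_i+r_j)·cross = 16.5·33.0000 = 544.5000
edge 2: (11,11)→(18.5,23)  cross = 11·23 − 18.5·11 = 49.5000; (r_i+r_j)·cross = 29.5·49.5000 = 1460.2500
edge 3: (18.5,23)→(15.5,28)  cross = 18.5·28 − 15.5·23 = 161.5000; (r_i+r_j)·cross = 34·161.5000 = 5491.0000
edge 4: (15.5,28)→(11.5,34.5)  cross = 15.5·34.5 − 11.5·28 = 212.7500; (r_i+r_j)·cross = 27·212.7500 = 5744.2500
edge 5: (11.5,34.5)→(7.5,35)  cross = 11.5·35 − 7.5·34.5 = 143.7500; (r_i+r_j)·cross = 19·143.7500 = 2731.2500
edge 6: (7.5,35)→(5,5.5)  cross = 7.5·5.5 − 5·35 = -133.7500; (r_i+r_j)·cross = 12.5·-133.7500 = -1671.8750
Σcross = 449.0000 → A = |Σcross|/2 = 224.5000 mm²
Σ(r_i+r_j)·cross = 14113.0000 → first moment M = |Σ|/6 = 2352.1667
R_c = M/A = 2352.1667/224.5000 = 10.4774 mm
θ = 243° = 4.241150 rad
V = θ·R_c·A = 4.241150·10.4774·224.5000 = 9975.892 mm³

Volume = 9975.892 mm³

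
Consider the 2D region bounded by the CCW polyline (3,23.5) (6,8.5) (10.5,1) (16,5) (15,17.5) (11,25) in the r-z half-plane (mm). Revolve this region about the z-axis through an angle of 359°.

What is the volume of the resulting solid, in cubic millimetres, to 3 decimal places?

Profile (r,z), 6 vertices: (3,23.5) (6,8.5) (10.5,1) (16,5) (15,17.5) (11,25)
edge 0: (3,23.5)→(6,8.5)  cross = 3·8.5 − 6·23.5 = -115.5000; (r_i+r_j)·cross = 9·-115.5000 = -1039.5000
edge 1: (6,8.5)→(10.5,1)  cross = 6·1 − 10.5·8.5 = -83.2500; (r_i+r_j)·cross = 16.5·-83.2500 = -1373.6250
edge 2: (10.5,1)→(16,5)  cross = 10.5·5 − 16·1 = 36.5000; (r_i+r_j)·cross = 26.5·36.5000 = 967.2500
edge 3: (16,5)→(15,17.5)  cross = 16·17.5 − 15·5 = 205.0000; (r_i+r_j)·cross = 31·205.0000 = 6355.0000
edge 4: (15,17.5)→(11,25)  cross = 15·25 − 11·17.5 = 182.5000; (r_i+r_j)·cross = 26·182.5000 = 4745.0000
edge 5: (11,25)→(3,23.5)  cross = 11·23.5 − 3·25 = 183.5000; (r_i+r_j)·cross = 14·183.5000 = 2569.0000
Σcross = 408.7500 → A = |Σcross|/2 = 204.3750 mm²
Σ(r_i+r_j)·cross = 12223.1250 → first moment M = |Σ|/6 = 2037.1875
R_c = M/A = 2037.1875/204.3750 = 9.9679 mm
θ = 359° = 6.265732 rad
V = θ·R_c·A = 6.265732·9.9679·204.3750 = 12764.471 mm³

Volume = 12764.471 mm³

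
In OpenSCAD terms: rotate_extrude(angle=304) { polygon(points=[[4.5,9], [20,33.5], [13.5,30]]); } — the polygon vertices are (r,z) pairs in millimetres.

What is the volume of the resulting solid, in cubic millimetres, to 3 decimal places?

Profile (r,z), 3 vertices: (4.5,9) (20,33.5) (13.5,30)
edge 0: (4.5,9)→(20,33.5)  cross = 4.5·33.5 − 20·9 = -29.2500; (r_i+r_j)·cross = 24.5·-29.2500 = -716.6250
edge 1: (20,33.5)→(13.5,30)  cross = 20·30 − 13.5·33.5 = 147.7500; (r_i+r_j)·cross = 33.5·147.7500 = 4949.6250
edge 2: (13.5,30)→(4.5,9)  cross = 13.5·9 − 4.5·30 = -13.5000; (r_i+r_j)·cross = 18·-13.5000 = -243.0000
Σcross = 105.0000 → A = |Σcross|/2 = 52.5000 mm²
Σ(r_i+r_j)·cross = 3990.0000 → first moment M = |Σ|/6 = 665.0000
R_c = M/A = 665.0000/52.5000 = 12.6667 mm
θ = 304° = 5.305801 rad
V = θ·R_c·A = 5.305801·12.6667·52.5000 = 3528.358 mm³

Volume = 3528.358 mm³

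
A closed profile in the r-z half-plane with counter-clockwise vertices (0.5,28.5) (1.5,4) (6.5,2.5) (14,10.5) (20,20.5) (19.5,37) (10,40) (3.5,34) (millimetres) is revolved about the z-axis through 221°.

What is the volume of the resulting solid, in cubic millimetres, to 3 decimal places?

Volume = 20318.326 mm³

Profile (r,z), 8 vertices: (0.5,28.5) (1.5,4) (6.5,2.5) (14,10.5) (20,20.5) (19.5,37) (10,40) (3.5,34)
edge 0: (0.5,28.5)→(1.5,4)  cross = 0.5·4 − 1.5·28.5 = -40.7500; (r_i+r_j)·cross = 2·-40.7500 = -81.5000
edge 1: (1.5,4)→(6.5,2.5)  cross = 1.5·2.5 − 6.5·4 = -22.2500; (r_i+r_j)·cross = 8·-22.2500 = -178.0000
edge 2: (6.5,2.5)→(14,10.5)  cross = 6.5·10.5 − 14·2.5 = 33.2500; (r_i+r_j)·cross = 20.5·33.2500 = 681.6250
edge 3: (14,10.5)→(20,20.5)  cross = 14·20.5 − 20·10.5 = 77.0000; (r_i+r_j)·cross = 34·77.0000 = 2618.0000
edge 4: (20,20.5)→(19.5,37)  cross = 20·37 − 19.5·20.5 = 340.2500; (r_i+r_j)·cross = 39.5·340.2500 = 13439.8750
edge 5: (19.5,37)→(10,40)  cross = 19.5·40 − 10·37 = 410.0000; (r_i+r_j)·cross = 29.5·410.0000 = 12095.0000
edge 6: (10,40)→(3.5,34)  cross = 10·34 − 3.5·40 = 200.0000; (r_i+r_j)·cross = 13.5·200.0000 = 2700.0000
edge 7: (3.5,34)→(0.5,28.5)  cross = 3.5·28.5 − 0.5·34 = 82.7500; (r_i+r_j)·cross = 4·82.7500 = 331.0000
Σcross = 1080.2500 → A = |Σcross|/2 = 540.1250 mm²
Σ(r_i+r_j)·cross = 31606.0000 → first moment M = |Σ|/6 = 5267.6667
R_c = M/A = 5267.6667/540.1250 = 9.7527 mm
θ = 221° = 3.857178 rad
V = θ·R_c·A = 3.857178·9.7527·540.1250 = 20318.326 mm³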